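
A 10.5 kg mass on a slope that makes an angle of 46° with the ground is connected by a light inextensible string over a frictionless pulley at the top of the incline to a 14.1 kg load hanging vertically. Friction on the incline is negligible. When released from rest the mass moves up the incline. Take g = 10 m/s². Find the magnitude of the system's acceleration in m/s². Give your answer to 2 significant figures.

2.7 m/s²

For the mass on the incline: the weight component along the slope is m₁g sin 46° = 10.5 × 10 × 0.7193 = 75.526 N and the normal force is N = m₁g cos 46° = 72.939 N.
Newton's second law for the mass (up-slope positive): T − 75.526 = 10.5 a. For the hanging load (downward positive): 14.1 × 10 − T = 14.1 a.
Adding the two equations eliminates T: 65.474 = 24.6 a, so a = 2.6615 m/s².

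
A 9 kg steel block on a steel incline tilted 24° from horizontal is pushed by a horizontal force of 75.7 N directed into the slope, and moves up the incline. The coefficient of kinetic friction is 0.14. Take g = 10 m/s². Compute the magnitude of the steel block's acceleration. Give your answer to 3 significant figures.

1.86 m/s²

The horizontal push has components F cos 24° = 75.7 × 0.9135 = 69.152 N up the incline and F sin 24° = 75.7 × 0.4067 = 30.787 N pressing into the surface.
The normal force is therefore N = mg cos 24° + F sin 24° = 82.215 + 30.787 = 113.002 N, and kinetic friction down the slope is μN = 0.14 × 113.002 = 15.820 N.
Along the incline: F cos 24° − mg sin 24° − μN = ma, so 69.152 − 36.603 − 15.820 = 9 a, giving a = 1.8588 m/s².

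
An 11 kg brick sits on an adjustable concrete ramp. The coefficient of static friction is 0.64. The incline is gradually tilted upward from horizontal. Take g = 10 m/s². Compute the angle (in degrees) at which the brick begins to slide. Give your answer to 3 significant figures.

32.6°

At the threshold of sliding, static friction is at its maximum μ_s N and exactly balances the weight component along the incline: mg sin θ = μ_s mg cos θ.
Hence tan θ = μ_s = 0.64, so θ = arctan(0.64) = 32.6192°.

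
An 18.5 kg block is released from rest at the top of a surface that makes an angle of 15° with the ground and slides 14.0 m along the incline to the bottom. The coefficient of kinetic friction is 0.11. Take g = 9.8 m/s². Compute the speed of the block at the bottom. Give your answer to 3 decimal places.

The weight component along the incline is mg sin 15° = 46.924 N and the normal force is N = mg cos 15° = 175.122 N.
Friction up the slope is f = μN = 0.11 × 175.122 = 19.263 N, so the net downslope force is 46.924 − 19.263 = 27.661 N and a = 27.661 / 18.5 = 1.4952 m/s².
Starting from rest over a distance of 14.0 m, v² = 2aL = 2 × 1.4952 × 14.0 = 41.8656, so v = 6.4704 m/s.

6.470 m/s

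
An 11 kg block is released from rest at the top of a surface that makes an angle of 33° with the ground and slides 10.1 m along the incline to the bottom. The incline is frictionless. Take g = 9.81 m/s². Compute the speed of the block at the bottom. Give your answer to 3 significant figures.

10.4 m/s

The weight component along the incline is mg sin 33° = 58.772 N and the normal force is N = mg cos 33° = 90.501 N.
With no friction, a = g sin 33° = 5.3429 m/s².
Starting from rest over a distance of 10.1 m, v² = 2aL = 2 × 5.3429 × 10.1 = 107.9266, so v = 10.3888 m/s.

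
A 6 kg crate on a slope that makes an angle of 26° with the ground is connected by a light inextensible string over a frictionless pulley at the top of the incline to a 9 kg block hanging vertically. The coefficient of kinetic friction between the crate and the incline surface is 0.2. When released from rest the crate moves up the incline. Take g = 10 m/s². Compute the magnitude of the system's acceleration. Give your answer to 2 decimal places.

For the crate on the incline: the weight component along the slope is m₁g sin 26° = 6 × 10 × 0.4384 = 26.304 N and the normal force is N = m₁g cos 26° = 53.928 N.
Kinetic friction opposes the crate's motion up the incline: f = μN = 0.2 × 53.928 = 10.786 N acting down the slope.
Newton's second law for the crate (up-slope positive): T − 26.304 − 10.786 = 6 a. For the hanging block (downward positive): 9 × 10 − T = 9 a.
Adding the two equations eliminates T: 52.910 = 15 a, so a = 3.5273 m/s².

3.53 m/s²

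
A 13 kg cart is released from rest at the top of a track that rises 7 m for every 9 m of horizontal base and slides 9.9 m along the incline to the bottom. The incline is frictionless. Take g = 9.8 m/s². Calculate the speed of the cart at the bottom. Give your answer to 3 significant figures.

The weight component along the incline is mg sin 37.87° = 78.216 N and the normal force is N = mg cos 37.87° = 100.563 N.
With no friction, a = g sin 37.87° = 6.0166 m/s².
Starting from rest over a distance of 9.9 m, v² = 2aL = 2 × 6.0166 × 9.9 = 119.1287, so v = 10.9146 m/s.

10.9 m/s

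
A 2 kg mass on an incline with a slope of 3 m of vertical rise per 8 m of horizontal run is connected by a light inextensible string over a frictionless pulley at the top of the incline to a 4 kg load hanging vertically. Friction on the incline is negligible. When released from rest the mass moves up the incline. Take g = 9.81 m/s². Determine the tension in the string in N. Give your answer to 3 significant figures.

For the mass on the incline: the weight component along the slope is m₁g sin 20.56° = 2 × 9.81 × 0.3511 = 6.889 N and the normal force is N = m₁g cos 20.56° = 18.371 N.
Newton's second law for the mass (up-slope positive): T − 6.889 = 2 a. For the hanging load (downward positive): 4 × 9.81 − T = 4 a.
Adding the two equations eliminates T: 32.351 = 6 a, so a = 5.3918 m/s².
Then from the hanging load's equation, T = 4 × (9.81 − 5.3918) = 17.673 N.

17.7 N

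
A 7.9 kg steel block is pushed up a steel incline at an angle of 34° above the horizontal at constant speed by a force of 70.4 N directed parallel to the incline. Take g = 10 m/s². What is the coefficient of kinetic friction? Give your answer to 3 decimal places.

At constant speed ΣF = 0 along the incline. The applied 70.4 N acts up the slope; the weight component mg sin 34° = 44.176 N and kinetic friction μN both act down the slope.
So 70.4 = 44.176 + μ × 65.494, giving μ = (70.4 − 44.176) / 65.494 = 0.4004.

0.400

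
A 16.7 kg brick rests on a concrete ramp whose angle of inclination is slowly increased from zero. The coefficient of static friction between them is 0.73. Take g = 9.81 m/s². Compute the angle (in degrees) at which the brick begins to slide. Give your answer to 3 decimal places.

At the threshold of sliding, static friction is at its maximum μ_s N and exactly balances the weight component along the incline: mg sin θ = μ_s mg cos θ.
Hence tan θ = μ_s = 0.73, so θ = arctan(0.73) = 36.1294°.

36.129°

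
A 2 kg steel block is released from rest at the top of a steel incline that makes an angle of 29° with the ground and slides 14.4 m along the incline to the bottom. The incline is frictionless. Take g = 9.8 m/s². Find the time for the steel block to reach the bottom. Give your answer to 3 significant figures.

The weight component along the incline is mg sin 29° = 9.502 N and the normal force is N = mg cos 29° = 17.143 N.
With no friction, a = g sin 29° = 4.7511 m/s².
Starting from rest, L = ½at², so t = √(2L/a) = √(2 × 14.4 / 4.7511) = 2.4621 s.

2.46 s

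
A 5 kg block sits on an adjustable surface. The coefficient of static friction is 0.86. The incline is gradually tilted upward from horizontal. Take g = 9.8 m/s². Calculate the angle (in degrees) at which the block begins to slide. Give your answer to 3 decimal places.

At the threshold of sliding, static friction is at its maximum μ_s N and exactly balances the weight component along the incline: mg sin θ = μ_s mg cos θ.
Hence tan θ = μ_s = 0.86, so θ = arctan(0.86) = 40.6955°.

40.696°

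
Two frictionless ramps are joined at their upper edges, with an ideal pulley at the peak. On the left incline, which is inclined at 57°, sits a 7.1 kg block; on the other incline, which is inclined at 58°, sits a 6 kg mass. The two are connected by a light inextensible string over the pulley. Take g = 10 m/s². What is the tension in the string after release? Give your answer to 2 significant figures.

55 N

Resolve each weight along its own incline: the 7.1 kg mass has component 7.1 × 10 × sin 57° = 59.546 N down its slope, and the 6 kg mass has 6 × 10 × sin 58° = 50.883 N down its slope.
The 7.1 kg side's 59.546 N exceeds the other side's 50.883 N, so that mass slides down and the 6 kg mass slides up. Taking that direction as positive, Newton's second law for the whole system gives 59.546 − 50.883 = (7.1 + 6) a, so a = 8.663 / 13.1 = 0.6613 m/s².
For the 6 kg mass (up-slope positive): T − 50.883 = 6 × 0.6613, so T = 54.851 N.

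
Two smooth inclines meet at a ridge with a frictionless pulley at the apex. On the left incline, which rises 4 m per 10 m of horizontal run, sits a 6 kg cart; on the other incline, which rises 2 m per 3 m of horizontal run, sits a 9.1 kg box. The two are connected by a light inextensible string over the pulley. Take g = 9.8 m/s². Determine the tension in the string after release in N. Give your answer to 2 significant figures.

Resolve each weight along its own incline: the 6 kg mass has component 6 × 9.8 × sin 21.80° = 21.838 N down its slope, and the 9.1 kg mass has 9.1 × 9.8 × sin 33.69° = 49.468 N down its slope.
The 9.1 kg side's 49.468 N exceeds the other side's 21.838 N, so that mass slides down and the 6 kg mass slides up. Taking that direction as positive, Newton's second law for the whole system gives 49.468 − 21.838 = (6 + 9.1) a, so a = 27.630 / 15.1 = 1.8298 m/s².
For the 6 kg mass (up-slope positive): T − 21.838 = 6 × 1.8298, so T = 32.817 N.

33 N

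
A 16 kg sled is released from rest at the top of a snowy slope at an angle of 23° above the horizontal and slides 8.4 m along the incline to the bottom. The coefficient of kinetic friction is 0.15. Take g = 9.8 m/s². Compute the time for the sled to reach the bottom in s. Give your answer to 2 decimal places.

The weight component along the incline is mg sin 23° = 61.267 N and the normal force is N = mg cos 23° = 144.335 N.
Friction up the slope is f = μN = 0.15 × 144.335 = 21.650 N, so the net downslope force is 61.267 − 21.650 = 39.617 N and a = 39.617 / 16 = 2.4761 m/s².
Starting from rest, L = ½at², so t = √(2L/a) = √(2 × 8.4 / 2.4761) = 2.6048 s.

2.60 s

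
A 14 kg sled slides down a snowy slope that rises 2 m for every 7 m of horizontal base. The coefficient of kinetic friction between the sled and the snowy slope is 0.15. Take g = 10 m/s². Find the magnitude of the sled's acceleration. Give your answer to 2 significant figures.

1.3 m/s²

Resolving the weight along the incline: the component pulling the sled down the slope is mg sin 15.95° = 14 × 10 × 0.2747 = 38.458 N, and the normal force is N = mg cos 15.95° = 14 × 10 × 0.9615 = 134.610 N.
Kinetic friction acts up the slope with magnitude f = μN = 0.15 × 134.610 = 20.192 N.
Net force along the incline is 38.458 − 20.192 = 18.266 N, so a = 18.266 / 14 = 1.3047 m/s².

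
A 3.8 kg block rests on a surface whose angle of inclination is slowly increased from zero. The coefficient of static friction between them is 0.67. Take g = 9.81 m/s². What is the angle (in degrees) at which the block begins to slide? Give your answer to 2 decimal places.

At the threshold of sliding, static friction is at its maximum μ_s N and exactly balances the weight component along the incline: mg sin θ = μ_s mg cos θ.
Hence tan θ = μ_s = 0.67, so θ = arctan(0.67) = 33.8221°.

33.82°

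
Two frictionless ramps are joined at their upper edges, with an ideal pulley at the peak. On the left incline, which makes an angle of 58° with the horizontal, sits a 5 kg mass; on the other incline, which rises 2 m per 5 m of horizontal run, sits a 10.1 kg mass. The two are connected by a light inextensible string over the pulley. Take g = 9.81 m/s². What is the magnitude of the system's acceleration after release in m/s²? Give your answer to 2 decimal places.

0.32 m/s²

Resolve each weight along its own incline: the 5 kg mass has component 5 × 9.81 × sin 58° = 41.597 N down its slope, and the 10.1 kg mass has 10.1 × 9.81 × sin 21.80° = 36.798 N down its slope.
The 5 kg side's 41.597 N exceeds the other side's 36.798 N, so that mass slides down and the 10.1 kg mass slides up. Taking that direction as positive, Newton's second law for the whole system gives 41.597 − 36.798 = (5 + 10.1) a, so a = 4.799 / 15.1 = 0.3178 m/s².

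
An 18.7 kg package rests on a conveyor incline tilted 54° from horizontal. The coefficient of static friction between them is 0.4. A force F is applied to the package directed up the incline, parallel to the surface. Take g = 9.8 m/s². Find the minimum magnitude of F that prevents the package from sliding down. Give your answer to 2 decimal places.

105.17 N

The normal force is N = mg cos 54° = 107.718 N. With F at its minimum the package is on the verge of sliding down, so static friction is at its maximum μ_s N = 0.4 × 107.718 = 43.087 N and acts up the slope.
Equilibrium along the incline: F + μ_s N = mg sin 54°, so F = 148.260 − 43.087 = 105.173 N.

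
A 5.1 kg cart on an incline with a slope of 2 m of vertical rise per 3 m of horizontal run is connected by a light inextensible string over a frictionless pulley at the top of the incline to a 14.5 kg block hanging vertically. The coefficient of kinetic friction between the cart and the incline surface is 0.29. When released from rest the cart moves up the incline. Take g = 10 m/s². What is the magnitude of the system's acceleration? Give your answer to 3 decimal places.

For the cart on the incline: the weight component along the slope is m₁g sin 33.69° = 5.1 × 10 × 0.5547 = 28.290 N and the normal force is N = m₁g cos 33.69° = 42.435 N.
Kinetic friction opposes the cart's motion up the incline: f = μN = 0.29 × 42.435 = 12.306 N acting down the slope.
Newton's second law for the cart (up-slope positive): T − 28.290 − 12.306 = 5.1 a. For the hanging block (downward positive): 14.5 × 10 − T = 14.5 a.
Adding the two equations eliminates T: 104.404 = 19.6 a, so a = 5.3267 m/s².

5.327 m/s²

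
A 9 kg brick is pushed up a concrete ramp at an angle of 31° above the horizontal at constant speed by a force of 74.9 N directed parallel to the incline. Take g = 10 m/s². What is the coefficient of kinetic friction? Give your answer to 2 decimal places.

At constant speed ΣF = 0 along the incline. The applied 74.9 N acts up the slope; the weight component mg sin 31° = 46.353 N and kinetic friction μN both act down the slope.
So 74.9 = 46.353 + μ × 77.145, giving μ = (74.9 − 46.353) / 77.145 = 0.3700.

0.37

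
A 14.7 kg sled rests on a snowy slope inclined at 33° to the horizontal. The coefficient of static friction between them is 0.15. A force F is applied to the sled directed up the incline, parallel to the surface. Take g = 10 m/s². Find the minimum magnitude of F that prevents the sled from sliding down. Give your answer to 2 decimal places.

The normal force is N = mg cos 33° = 123.285 N. With F at its minimum the sled is on the verge of sliding down, so static friction is at its maximum μ_s N = 0.15 × 123.285 = 18.493 N and acts up the slope.
Equilibrium along the incline: F + μ_s N = mg sin 33°, so F = 80.062 − 18.493 = 61.569 N.

61.57 N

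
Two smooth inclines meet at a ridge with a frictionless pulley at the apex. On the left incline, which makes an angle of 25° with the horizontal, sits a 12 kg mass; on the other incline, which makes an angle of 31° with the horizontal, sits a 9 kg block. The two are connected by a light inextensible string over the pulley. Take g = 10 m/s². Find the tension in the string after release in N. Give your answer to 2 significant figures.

Resolve each weight along its own incline: the 12 kg mass has component 12 × 10 × sin 25° = 50.714 N down its slope, and the 9 kg mass has 9 × 10 × sin 31° = 46.353 N down its slope.
The 12 kg side's 50.714 N exceeds the other side's 46.353 N, so that mass slides down and the 9 kg mass slides up. Taking that direction as positive, Newton's second law for the whole system gives 50.714 − 46.353 = (12 + 9) a, so a = 4.361 / 21 = 0.2077 m/s².
For the 9 kg mass (up-slope positive): T − 46.353 = 9 × 0.2077, so T = 48.222 N.

48 N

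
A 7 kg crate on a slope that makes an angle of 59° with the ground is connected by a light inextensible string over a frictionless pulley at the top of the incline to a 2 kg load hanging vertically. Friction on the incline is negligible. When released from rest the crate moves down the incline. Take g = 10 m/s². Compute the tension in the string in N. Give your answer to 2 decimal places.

28.89 N

For the crate on the incline: the weight component along the slope is m₁g sin 59° = 7 × 10 × 0.8572 = 60.004 N and the normal force is N = m₁g cos 59° = 36.053 N.
Newton's second law for the crate (down-slope positive): 60.004 − T = 7 a. For the hanging load (upward positive): T − 2 × 10 = 2 a.
Adding the two equations eliminates T: 40.004 = 9 a, so a = 4.4449 m/s².
Then from the hanging load's equation, T = 2 × (10 + 4.4449) = 28.890 N.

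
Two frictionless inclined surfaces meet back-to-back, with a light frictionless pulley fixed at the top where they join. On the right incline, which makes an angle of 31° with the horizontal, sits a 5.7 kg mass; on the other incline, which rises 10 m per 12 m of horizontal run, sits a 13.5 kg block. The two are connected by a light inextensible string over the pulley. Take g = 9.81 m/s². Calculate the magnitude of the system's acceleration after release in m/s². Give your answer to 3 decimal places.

Resolve each weight along its own incline: the 5.7 kg mass has component 5.7 × 9.81 × sin 31° = 28.799 N down its slope, and the 13.5 kg mass has 13.5 × 9.81 × sin 39.81° = 84.783 N down its slope.
The 13.5 kg side's 84.783 N exceeds the other side's 28.799 N, so that mass slides down and the 5.7 kg mass slides up. Taking that direction as positive, Newton's second law for the whole system gives 84.783 − 28.799 = (5.7 + 13.5) a, so a = 55.984 / 19.2 = 2.9158 m/s².

2.916 m/s²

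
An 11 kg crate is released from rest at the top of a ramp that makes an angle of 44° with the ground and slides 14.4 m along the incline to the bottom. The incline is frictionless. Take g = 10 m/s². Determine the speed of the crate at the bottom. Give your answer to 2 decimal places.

14.14 m/s

The weight component along the incline is mg sin 44° = 76.412 N and the normal force is N = mg cos 44° = 79.127 N.
With no friction, a = g sin 44° = 6.9466 m/s².
Starting from rest over a distance of 14.4 m, v² = 2aL = 2 × 6.9466 × 14.4 = 200.0621, so v = 14.1443 m/s.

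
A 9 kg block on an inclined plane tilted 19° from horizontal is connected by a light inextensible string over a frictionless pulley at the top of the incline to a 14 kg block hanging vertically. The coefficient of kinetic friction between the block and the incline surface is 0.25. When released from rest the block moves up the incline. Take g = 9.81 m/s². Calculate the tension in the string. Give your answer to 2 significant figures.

For the block on the incline: the weight component along the slope is m₁g sin 19° = 9 × 9.81 × 0.3256 = 28.747 N and the normal force is N = m₁g cos 19° = 83.480 N.
Kinetic friction opposes the block's motion up the incline: f = μN = 0.25 × 83.480 = 20.870 N acting down the slope.
Newton's second law for the block (up-slope positive): T − 28.747 − 20.870 = 9 a. For the hanging block (downward positive): 14 × 9.81 − T = 14 a.
Adding the two equations eliminates T: 87.723 = 23 a, so a = 3.8140 m/s².
Then from the hanging block's equation, T = 14 × (9.81 − 3.8140) = 83.944 N.

84 N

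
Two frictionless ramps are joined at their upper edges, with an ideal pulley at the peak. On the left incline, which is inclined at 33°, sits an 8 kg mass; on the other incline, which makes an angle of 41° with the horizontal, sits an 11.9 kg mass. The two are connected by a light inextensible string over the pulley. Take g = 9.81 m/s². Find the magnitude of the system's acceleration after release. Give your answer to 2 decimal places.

1.70 m/s²

Resolve each weight along its own incline: the 8 kg mass has component 8 × 9.81 × sin 33° = 42.743 N down its slope, and the 11.9 kg mass has 11.9 × 9.81 × sin 41° = 76.588 N down its slope.
The 11.9 kg side's 76.588 N exceeds the other side's 42.743 N, so that mass slides down and the 8 kg mass slides up. Taking that direction as positive, Newton's second law for the whole system gives 76.588 − 42.743 = (8 + 11.9) a, so a = 33.845 / 19.9 = 1.7008 m/s².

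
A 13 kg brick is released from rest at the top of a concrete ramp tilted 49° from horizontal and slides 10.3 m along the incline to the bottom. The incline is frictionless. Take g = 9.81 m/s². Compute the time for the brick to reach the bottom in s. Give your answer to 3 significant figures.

The weight component along the incline is mg sin 49° = 96.248 N and the normal force is N = mg cos 49° = 83.667 N.
With no friction, a = g sin 49° = 7.4037 m/s².
Starting from rest, L = ½at², so t = √(2L/a) = √(2 × 10.3 / 7.4037) = 1.6681 s.

1.67 s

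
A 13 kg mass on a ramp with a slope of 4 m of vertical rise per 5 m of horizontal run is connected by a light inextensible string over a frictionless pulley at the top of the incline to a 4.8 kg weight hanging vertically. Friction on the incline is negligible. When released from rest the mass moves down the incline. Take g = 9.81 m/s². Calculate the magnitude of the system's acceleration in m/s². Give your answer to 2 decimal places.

1.83 m/s²

For the mass on the incline: the weight component along the slope is m₁g sin 38.66° = 13 × 9.81 × 0.6247 = 79.668 N and the normal force is N = m₁g cos 38.66° = 99.584 N.
Newton's second law for the mass (down-slope positive): 79.668 − T = 13 a. For the hanging weight (upward positive): T − 4.8 × 9.81 = 4.8 a.
Adding the two equations eliminates T: 32.580 = 17.8 a, so a = 1.8303 m/s².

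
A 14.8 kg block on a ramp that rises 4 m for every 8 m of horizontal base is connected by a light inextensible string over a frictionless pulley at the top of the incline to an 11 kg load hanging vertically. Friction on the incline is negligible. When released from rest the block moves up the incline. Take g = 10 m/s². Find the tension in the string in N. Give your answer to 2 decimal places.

For the block on the incline: the weight component along the slope is m₁g sin 26.57° = 14.8 × 10 × 0.4472 = 66.186 N and the normal force is N = m₁g cos 26.57° = 132.375 N.
Newton's second law for the block (up-slope positive): T − 66.186 = 14.8 a. For the hanging load (downward positive): 11 × 10 − T = 11 a.
Adding the two equations eliminates T: 43.814 = 25.8 a, so a = 1.6982 m/s².
Then from the hanging load's equation, T = 11 × (10 − 1.6982) = 91.320 N.

91.32 N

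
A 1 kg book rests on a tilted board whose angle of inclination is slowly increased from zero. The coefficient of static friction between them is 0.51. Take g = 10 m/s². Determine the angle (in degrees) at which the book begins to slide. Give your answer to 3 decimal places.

27.022°

At the threshold of sliding, static friction is at its maximum μ_s N and exactly balances the weight component along the incline: mg sin θ = μ_s mg cos θ.
Hence tan θ = μ_s = 0.51, so θ = arctan(0.51) = 27.0216°.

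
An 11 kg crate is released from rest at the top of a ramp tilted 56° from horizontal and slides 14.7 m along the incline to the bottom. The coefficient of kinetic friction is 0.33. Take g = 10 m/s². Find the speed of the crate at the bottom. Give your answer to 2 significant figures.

The weight component along the incline is mg sin 56° = 91.194 N and the normal force is N = mg cos 56° = 61.511 N.
Friction up the slope is f = μN = 0.33 × 61.511 = 20.299 N, so the net downslope force is 91.194 − 20.299 = 70.895 N and a = 70.895 / 11 = 6.4450 m/s².
Starting from rest over a distance of 14.7 m, v² = 2aL = 2 × 6.4450 × 14.7 = 189.4830, so v = 13.7653 m/s.

14 m/s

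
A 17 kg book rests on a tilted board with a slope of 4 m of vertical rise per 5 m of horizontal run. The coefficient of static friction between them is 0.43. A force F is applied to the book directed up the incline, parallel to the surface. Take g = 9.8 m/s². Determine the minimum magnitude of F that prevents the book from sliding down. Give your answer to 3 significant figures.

The normal force is N = mg cos 38.66° = 130.093 N. With F at its minimum the book is on the verge of sliding down, so static friction is at its maximum μ_s N = 0.43 × 130.093 = 55.940 N and acts up the slope.
Equilibrium along the incline: F + μ_s N = mg sin 38.66°, so F = 104.074 − 55.940 = 48.134 N.

48.1 N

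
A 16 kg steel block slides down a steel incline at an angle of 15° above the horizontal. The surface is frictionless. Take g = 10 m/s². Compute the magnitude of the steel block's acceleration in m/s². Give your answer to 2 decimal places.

2.59 m/s²

Resolving the weight along the incline: the component pulling the steel block down the slope is mg sin 15° = 16 × 10 × 0.2588 = 41.408 N, and the normal force is N = mg cos 15° = 16 × 10 × 0.9659 = 154.544 N.
With no friction the net force along the incline is 41.408 N, so a = g sin 15° = 41.408 / 16 = 2.5880 m/s².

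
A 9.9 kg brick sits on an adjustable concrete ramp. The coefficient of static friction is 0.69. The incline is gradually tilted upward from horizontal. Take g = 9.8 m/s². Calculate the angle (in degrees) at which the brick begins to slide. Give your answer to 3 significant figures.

At the threshold of sliding, static friction is at its maximum μ_s N and exactly balances the weight component along the incline: mg sin θ = μ_s mg cos θ.
Hence tan θ = μ_s = 0.69, so θ = arctan(0.69) = 34.6057°.

34.6°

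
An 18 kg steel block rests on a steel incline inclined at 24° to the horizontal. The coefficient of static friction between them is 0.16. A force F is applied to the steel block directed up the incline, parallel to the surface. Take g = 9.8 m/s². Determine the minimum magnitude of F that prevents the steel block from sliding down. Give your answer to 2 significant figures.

The normal force is N = mg cos 24° = 161.149 N. With F at its minimum the steel block is on the verge of sliding down, so static friction is at its maximum μ_s N = 0.16 × 161.149 = 25.784 N and acts up the slope.
Equilibrium along the incline: F + μ_s N = mg sin 24°, so F = 71.748 − 25.784 = 45.964 N.

46 N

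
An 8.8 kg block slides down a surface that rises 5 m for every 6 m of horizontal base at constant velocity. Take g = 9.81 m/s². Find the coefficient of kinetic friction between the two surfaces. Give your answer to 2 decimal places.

At constant velocity the net force along the incline is zero: mg sin 39.81° = μ mg cos 39.81°.
So μ = tan 39.81° = 0.6402 / 0.7682 = 0.8334.

0.83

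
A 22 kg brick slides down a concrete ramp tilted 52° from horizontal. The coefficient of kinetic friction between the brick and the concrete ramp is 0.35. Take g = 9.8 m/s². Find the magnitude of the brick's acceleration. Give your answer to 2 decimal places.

Resolving the weight along the incline: the component pulling the brick down the slope is mg sin 52° = 22 × 9.8 × 0.7880 = 169.893 N, and the normal force is N = mg cos 52° = 22 × 9.8 × 0.6157 = 132.745 N.
Kinetic friction acts up the slope with magnitude f = μN = 0.35 × 132.745 = 46.461 N.
Net force along the incline is 169.893 − 46.461 = 123.432 N, so a = 123.432 / 22 = 5.6105 m/s².

5.61 m/s²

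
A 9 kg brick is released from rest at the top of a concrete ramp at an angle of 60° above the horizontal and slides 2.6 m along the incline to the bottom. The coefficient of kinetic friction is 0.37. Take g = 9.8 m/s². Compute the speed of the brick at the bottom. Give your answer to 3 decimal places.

5.891 m/s

The weight component along the incline is mg sin 60° = 76.383 N and the normal force is N = mg cos 60° = 44.100 N.
Friction up the slope is f = μN = 0.37 × 44.100 = 16.317 N, so the net downslope force is 76.383 − 16.317 = 60.066 N and a = 60.066 / 9 = 6.6740 m/s².
Starting from rest over a distance of 2.6 m, v² = 2aL = 2 × 6.6740 × 2.6 = 34.7048, so v = 5.8911 m/s.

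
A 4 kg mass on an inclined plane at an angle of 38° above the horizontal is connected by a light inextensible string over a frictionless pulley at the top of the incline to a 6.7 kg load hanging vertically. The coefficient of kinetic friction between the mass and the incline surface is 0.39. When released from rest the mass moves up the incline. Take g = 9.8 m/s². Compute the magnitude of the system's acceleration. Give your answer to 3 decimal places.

2.755 m/s²

For the mass on the incline: the weight component along the slope is m₁g sin 38° = 4 × 9.8 × 0.6157 = 24.135 N and the normal force is N = m₁g cos 38° = 30.890 N.
Kinetic friction opposes the mass's motion up the incline: f = μN = 0.39 × 30.890 = 12.047 N acting down the slope.
Newton's second law for the mass (up-slope positive): T − 24.135 − 12.047 = 4 a. For the hanging load (downward positive): 6.7 × 9.8 − T = 6.7 a.
Adding the two equations eliminates T: 29.478 = 10.7 a, so a = 2.7550 m/s².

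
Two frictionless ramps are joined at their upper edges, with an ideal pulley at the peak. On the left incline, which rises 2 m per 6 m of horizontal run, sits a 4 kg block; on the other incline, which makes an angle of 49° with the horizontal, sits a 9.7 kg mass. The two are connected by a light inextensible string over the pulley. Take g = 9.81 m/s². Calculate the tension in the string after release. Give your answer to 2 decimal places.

29.75 N

Resolve each weight along its own incline: the 4 kg mass has component 4 × 9.81 × sin 18.43° = 12.409 N down its slope, and the 9.7 kg mass has 9.7 × 9.81 × sin 49° = 71.816 N down its slope.
The 9.7 kg side's 71.816 N exceeds the other side's 12.409 N, so that mass slides down and the 4 kg mass slides up. Taking that direction as positive, Newton's second law for the whole system gives 71.816 − 12.409 = (4 + 9.7) a, so a = 59.407 / 13.7 = 4.3363 m/s².
For the 4 kg mass (up-slope positive): T − 12.409 = 4 × 4.3363, so T = 29.754 N.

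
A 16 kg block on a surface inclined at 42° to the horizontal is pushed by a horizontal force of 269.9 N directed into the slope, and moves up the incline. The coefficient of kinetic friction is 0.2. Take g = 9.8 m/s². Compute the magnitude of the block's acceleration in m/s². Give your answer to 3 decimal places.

The horizontal push has components F cos 42° = 269.9 × 0.7431 = 200.563 N up the incline and F sin 42° = 269.9 × 0.6691 = 180.590 N pressing into the surface.
The normal force is therefore N = mg cos 42° + F sin 42° = 116.518 + 180.590 = 297.108 N, and kinetic friction down the slope is μN = 0.2 × 297.108 = 59.422 N.
Along the incline: F cos 42° − mg sin 42° − μN = ma, so 200.563 − 104.915 − 59.422 = 16 a, giving a = 2.2641 m/s².

2.264 m/s²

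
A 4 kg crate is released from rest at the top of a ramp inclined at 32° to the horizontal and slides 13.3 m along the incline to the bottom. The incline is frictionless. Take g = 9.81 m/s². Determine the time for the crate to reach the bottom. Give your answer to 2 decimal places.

2.26 s

The weight component along the incline is mg sin 32° = 20.794 N and the normal force is N = mg cos 32° = 33.277 N.
With no friction, a = g sin 32° = 5.1985 m/s².
Starting from rest, L = ½at², so t = √(2L/a) = √(2 × 13.3 / 5.1985) = 2.2620 s.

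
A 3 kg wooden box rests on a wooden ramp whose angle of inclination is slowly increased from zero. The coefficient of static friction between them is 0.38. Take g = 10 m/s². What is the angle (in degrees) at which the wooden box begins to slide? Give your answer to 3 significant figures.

20.8°

At the threshold of sliding, static friction is at its maximum μ_s N and exactly balances the weight component along the incline: mg sin θ = μ_s mg cos θ.
Hence tan θ = μ_s = 0.38, so θ = arctan(0.38) = 20.8068°.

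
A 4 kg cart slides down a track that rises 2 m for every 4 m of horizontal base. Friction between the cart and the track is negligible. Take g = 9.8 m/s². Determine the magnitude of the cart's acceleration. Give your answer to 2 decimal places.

4.38 m/s²

Resolving the weight along the incline: the component pulling the cart down the slope is mg sin 26.57° = 4 × 9.8 × 0.4472 = 17.530 N, and the normal force is N = mg cos 26.57° = 4 × 9.8 × 0.8944 = 35.060 N.
With no friction the net force along the incline is 17.530 N, so a = g sin 26.57° = 17.530 / 4 = 4.3825 m/s².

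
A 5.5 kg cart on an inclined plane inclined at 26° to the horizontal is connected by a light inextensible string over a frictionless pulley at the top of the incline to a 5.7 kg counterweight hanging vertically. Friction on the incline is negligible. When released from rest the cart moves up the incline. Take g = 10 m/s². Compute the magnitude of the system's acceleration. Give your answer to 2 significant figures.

2.9 m/s²

For the cart on the incline: the weight component along the slope is m₁g sin 26° = 5.5 × 10 × 0.4384 = 24.112 N and the normal force is N = m₁g cos 26° = 49.434 N.
Newton's second law for the cart (up-slope positive): T − 24.112 = 5.5 a. For the hanging counterweight (downward positive): 5.7 × 10 − T = 5.7 a.
Adding the two equations eliminates T: 32.888 = 11.2 a, so a = 2.9364 m/s².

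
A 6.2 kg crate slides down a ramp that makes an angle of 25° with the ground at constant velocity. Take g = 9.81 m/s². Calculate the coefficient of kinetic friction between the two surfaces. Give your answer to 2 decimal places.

At constant velocity the net force along the incline is zero: mg sin 25° = μ mg cos 25°.
So μ = tan 25° = 0.4226 / 0.9063 = 0.4663.

0.47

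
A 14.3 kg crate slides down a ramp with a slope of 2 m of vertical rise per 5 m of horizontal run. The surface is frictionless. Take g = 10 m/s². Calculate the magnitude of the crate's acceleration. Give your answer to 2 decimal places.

Resolving the weight along the incline: the component pulling the crate down the slope is mg sin 21.80° = 14.3 × 10 × 0.3714 = 53.110 N, and the normal force is N = mg cos 21.80° = 14.3 × 10 × 0.9285 = 132.775 N.
With no friction the net force along the incline is 53.110 N, so a = g sin 21.80° = 53.110 / 14.3 = 3.7140 m/s².

3.71 m/s²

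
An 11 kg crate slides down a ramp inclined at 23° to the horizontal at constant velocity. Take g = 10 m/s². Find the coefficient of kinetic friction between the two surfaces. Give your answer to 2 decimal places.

At constant velocity the net force along the incline is zero: mg sin 23° = μ mg cos 23°.
So μ = tan 23° = 0.3907 / 0.9205 = 0.4244.

0.42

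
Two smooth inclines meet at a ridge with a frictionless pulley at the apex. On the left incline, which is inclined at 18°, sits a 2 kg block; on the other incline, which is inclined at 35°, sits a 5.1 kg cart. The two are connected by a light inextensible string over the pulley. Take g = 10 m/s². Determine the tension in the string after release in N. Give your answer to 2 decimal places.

12.68 N

Resolve each weight along its own incline: the 2 kg mass has component 2 × 10 × sin 18° = 6.180 N down its slope, and the 5.1 kg mass has 5.1 × 10 × sin 35° = 29.252 N down its slope.
The 5.1 kg side's 29.252 N exceeds the other side's 6.180 N, so that mass slides down and the 2 kg mass slides up. Taking that direction as positive, Newton's second law for the whole system gives 29.252 − 6.180 = (2 + 5.1) a, so a = 23.072 / 7.1 = 3.2496 m/s².
For the 2 kg mass (up-slope positive): T − 6.180 = 2 × 3.2496, so T = 12.679 N.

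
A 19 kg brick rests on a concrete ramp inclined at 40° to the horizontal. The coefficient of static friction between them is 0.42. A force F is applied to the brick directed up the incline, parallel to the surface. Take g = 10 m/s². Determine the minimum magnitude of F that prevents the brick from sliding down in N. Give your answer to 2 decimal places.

The normal force is N = mg cos 40° = 145.548 N. With F at its minimum the brick is on the verge of sliding down, so static friction is at its maximum μ_s N = 0.42 × 145.548 = 61.130 N and acts up the slope.
Equilibrium along the incline: F + μ_s N = mg sin 40°, so F = 122.130 − 61.130 = 61.000 N.

61.00 N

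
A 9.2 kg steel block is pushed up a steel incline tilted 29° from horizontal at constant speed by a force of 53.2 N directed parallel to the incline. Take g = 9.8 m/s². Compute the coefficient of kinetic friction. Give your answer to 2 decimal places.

0.12

At constant speed ΣF = 0 along the incline. The applied 53.2 N acts up the slope; the weight component mg sin 29° = 43.710 N and kinetic friction μN both act down the slope.
So 53.2 = 43.710 + μ × 78.856, giving μ = (53.2 − 43.710) / 78.856 = 0.1203.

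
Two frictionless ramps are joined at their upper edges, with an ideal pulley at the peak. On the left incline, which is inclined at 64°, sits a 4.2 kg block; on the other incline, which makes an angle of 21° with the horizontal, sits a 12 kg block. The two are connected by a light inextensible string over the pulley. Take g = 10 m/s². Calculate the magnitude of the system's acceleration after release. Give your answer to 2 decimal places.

0.32 m/s²

Resolve each weight along its own incline: the 4.2 kg mass has component 4.2 × 10 × sin 64° = 37.749 N down its slope, and the 12 kg mass has 12 × 10 × sin 21° = 43.004 N down its slope.
The 12 kg side's 43.004 N exceeds the other side's 37.749 N, so that mass slides down and the 4.2 kg mass slides up. Taking that direction as positive, Newton's second law for the whole system gives 43.004 − 37.749 = (4.2 + 12) a, so a = 5.255 / 16.2 = 0.3244 m/s².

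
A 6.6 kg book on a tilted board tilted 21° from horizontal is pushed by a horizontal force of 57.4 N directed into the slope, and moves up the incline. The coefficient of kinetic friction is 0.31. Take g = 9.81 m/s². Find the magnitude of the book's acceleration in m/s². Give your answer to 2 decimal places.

0.80 m/s²

The horizontal push has components F cos 21° = 57.4 × 0.9336 = 53.589 N up the incline and F sin 21° = 57.4 × 0.3584 = 20.572 N pressing into the surface.
The normal force is therefore N = mg cos 21° + F sin 21° = 60.447 + 20.572 = 81.019 N, and kinetic friction down the slope is μN = 0.31 × 81.019 = 25.116 N.
Along the incline: F cos 21° − mg sin 21° − μN = ma, so 53.589 − 23.205 − 25.116 = 6.6 a, giving a = 0.7982 m/s².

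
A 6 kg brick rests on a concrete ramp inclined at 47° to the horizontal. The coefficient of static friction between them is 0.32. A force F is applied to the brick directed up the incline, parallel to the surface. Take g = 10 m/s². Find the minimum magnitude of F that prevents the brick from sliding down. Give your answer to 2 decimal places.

The normal force is N = mg cos 47° = 40.920 N. With F at its minimum the brick is on the verge of sliding down, so static friction is at its maximum μ_s N = 0.32 × 40.920 = 13.094 N and acts up the slope.
Equilibrium along the incline: F + μ_s N = mg sin 47°, so F = 43.881 − 13.094 = 30.787 N.

30.79 N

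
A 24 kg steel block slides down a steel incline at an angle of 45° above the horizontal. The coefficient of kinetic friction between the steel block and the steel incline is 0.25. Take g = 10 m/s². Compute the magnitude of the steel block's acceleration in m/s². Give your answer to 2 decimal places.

Resolving the weight along the incline: the component pulling the steel block down the slope is mg sin 45° = 24 × 10 × 0.7071 = 169.704 N, and the normal force is N = mg cos 45° = 24 × 10 × 0.7071 = 169.704 N.
Kinetic friction acts up the slope with magnitude f = μN = 0.25 × 169.704 = 42.426 N.
Net force along the incline is 169.704 − 42.426 = 127.278 N, so a = 127.278 / 24 = 5.3033 m/s².

5.30 m/s²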